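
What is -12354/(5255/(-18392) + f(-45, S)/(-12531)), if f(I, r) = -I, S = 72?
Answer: 949076085936/22226015 ≈ 42701.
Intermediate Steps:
-12354/(5255/(-18392) + f(-45, S)/(-12531)) = -12354/(5255/(-18392) - 1*(-45)/(-12531)) = -12354/(5255*(-1/18392) + 45*(-1/12531)) = -12354/(-5255/18392 - 15/4177) = -12354/(-22226015/76823384) = -12354*(-76823384/22226015) = 949076085936/22226015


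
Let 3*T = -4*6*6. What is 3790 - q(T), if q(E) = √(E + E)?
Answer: 3790 - 4*I*√6 ≈ 3790.0 - 9.798*I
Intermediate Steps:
T = -48 (T = (-4*6*6)/3 = (-24*6)/3 = (⅓)*(-144) = -48)
q(E) = √2*√E (q(E) = √(2*E) = √2*√E)
3790 - q(T) = 3790 - √2*√(-48) = 3790 - √2*4*I*√3 = 3790 - 4*I*√6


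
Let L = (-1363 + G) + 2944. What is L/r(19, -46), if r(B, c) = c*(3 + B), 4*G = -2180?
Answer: -259/253 ≈ -1.0237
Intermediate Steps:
G = -545 (G = (1/4)*(-2180) = -545)
L = 1036 (L = (-1363 - 545) + 2944 = -1908 + 2944 = 1036)
L/r(19, -46) = 1036/((-46*(3 + 19))) = 1036/((-46*22)) = 1036/(-1012) = 1036*(-1/1012) = -259/253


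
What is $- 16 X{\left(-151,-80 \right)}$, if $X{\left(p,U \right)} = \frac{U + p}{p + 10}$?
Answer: $- \frac{1232}{47} \approx -26.213$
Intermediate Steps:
$X{\left(p,U \right)} = \frac{U + p}{10 + p}$
$- 16 X{\left(-151,-80 \right)} = - 16 \frac{-80 - 151}{10 - 151} = - 16 \frac{1}{-141} \left(-231\right) = - 16 \left(\left(- \frac{1}{141}\right) \left(-231\right)\right) = \left(-16\right) \frac{77}{47} = - \frac{1232}{47}$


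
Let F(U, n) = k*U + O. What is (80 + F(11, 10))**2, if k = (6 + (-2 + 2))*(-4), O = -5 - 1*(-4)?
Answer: 34225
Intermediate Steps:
O = -1 (O = -5 + 4 = -1)
k = -24 (k = (6 + 0)*(-4) = 6*(-4) = -24)
F(U, n) = -1 - 24*U (F(U, n) = -24*U - 1 = -1 - 24*U)
(80 + F(11, 10))**2 = (80 + (-1 - 24*11))**2 = (80 + (-1 - 264))**2 = (80 - 265)**2 = (-185)**2 = 34225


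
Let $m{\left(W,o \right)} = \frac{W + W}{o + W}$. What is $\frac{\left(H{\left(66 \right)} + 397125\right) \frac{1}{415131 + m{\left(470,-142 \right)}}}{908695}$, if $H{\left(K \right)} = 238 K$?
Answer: $\frac{33852306}{30932865595015} \approx 1.0944 \cdot 10^{-6}$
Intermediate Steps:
$m{\left(W,o \right)} = \frac{2 W}{W + o}$
$\frac{\left(H{\left(66 \right)} + 397125\right) \frac{1}{415131 + m{\left(470,-142 \right)}}}{908695} = \frac{\left(238 \cdot 66 + 397125\right) \frac{1}{415131 + 2 \cdot 470 \frac{1}{470 - 142}}}{908695} = \frac{15708 + 397125}{415131 + 2 \cdot 470 \cdot \frac{1}{328}} \cdot \frac{1}{908695} = \frac{412833}{415131 + 2 \cdot 470 \cdot \frac{1}{328}} \cdot \frac{1}{908695} = \frac{412833}{415131 + \frac{235}{82}} \cdot \frac{1}{908695} = \frac{412833}{\frac{34040977}{82}} \cdot \frac{1}{908695} = 412833 \cdot \frac{82}{34040977} \cdot \frac{1}{908695} = \frac{33852306}{34040977} \cdot \frac{1}{908695} = \frac{33852306}{30932865595015}$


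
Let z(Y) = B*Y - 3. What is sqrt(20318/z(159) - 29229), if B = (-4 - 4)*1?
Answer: I*sqrt(1901651943)/255 ≈ 171.01*I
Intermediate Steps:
B = -8 (B = -8*1 = -8)
z(Y) = -3 - 8*Y (z(Y) = -8*Y - 3 = -3 - 8*Y)
sqrt(20318/z(159) - 29229) = sqrt(20318/(-3 - 8*159) - 29229) = sqrt(20318/(-3 - 1272) - 29229) = sqrt(20318/(-1275) - 29229) = sqrt(20318*(-1/1275) - 29229) = sqrt(-20318/1275 - 29229) = sqrt(-37287293/1275) = I*sqrt(1901651943)/255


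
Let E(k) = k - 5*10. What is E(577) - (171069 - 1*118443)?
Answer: -52099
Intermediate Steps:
E(k) = -50 + k (E(k) = k - 50 = -50 + k)
E(577) - (171069 - 1*118443) = (-50 + 577) - (171069 - 1*118443) = 527 - (171069 - 118443) = 527 - 1*52626 = 527 - 52626 = -52099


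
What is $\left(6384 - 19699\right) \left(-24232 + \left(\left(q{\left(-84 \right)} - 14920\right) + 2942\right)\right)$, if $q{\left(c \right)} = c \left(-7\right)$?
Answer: $474306930$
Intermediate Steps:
$q{\left(c \right)} = - 7 c$
$\left(6384 - 19699\right) \left(-24232 + \left(\left(q{\left(-84 \right)} - 14920\right) + 2942\right)\right) = \left(6384 - 19699\right) \left(-24232 + \left(\left(\left(-7\right) \left(-84\right) - 14920\right) + 2942\right)\right) = - 13315 \left(-24232 + \left(\left(588 - 14920\right) + 2942\right)\right) = - 13315 \left(-24232 + \left(-14332 + 2942\right)\right) = - 13315 \left(-24232 - 11390\right) = \left(-13315\right) \left(-35622\right) = 474306930$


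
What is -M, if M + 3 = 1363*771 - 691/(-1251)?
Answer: -1314639061/1251 ≈ -1.0509e+6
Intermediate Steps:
M = 1314639061/1251 (M = -3 + (1363*771 - 691/(-1251)) = -3 + (1050873 - 691*(-1/1251)) = -3 + (1050873 + 691/1251) = -3 + 1314642814/1251 = 1314639061/1251 ≈ 1.0509e+6)
-M = -1*1314639061/1251 = -1314639061/1251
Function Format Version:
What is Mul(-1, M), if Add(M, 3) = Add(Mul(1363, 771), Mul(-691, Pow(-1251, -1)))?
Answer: Rational(-1314639061, 1251) ≈ -1.0509e+6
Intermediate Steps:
M = Rational(1314639061, 1251) (M = Add(-3, Add(Mul(1363, 771), Mul(-691, Pow(-1251, -1)))) = Add(-3, Add(1050873, Mul(-691, Rational(-1, 1251)))) = Add(-3, Add(1050873, Rational(691, 1251))) = Add(-3, Rational(1314642814, 1251)) = Rational(1314639061, 1251) ≈ 1.0509e+6)
Mul(-1, M) = Mul(-1, Rational(1314639061, 1251)) = Rational(-1314639061, 1251)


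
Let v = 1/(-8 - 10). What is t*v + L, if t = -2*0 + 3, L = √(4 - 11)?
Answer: -⅙ + I*√7 ≈ -0.16667 + 2.6458*I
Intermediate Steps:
v = -1/18 (v = 1/(-18) = -1/18 ≈ -0.055556)
L = I*√7 (L = √(-7) = I*√7 ≈ 2.6458*I)
t = 3 (t = 0 + 3 = 3)
t*v + L = 3*(-1/18) + I*√7 = -⅙ + I*√7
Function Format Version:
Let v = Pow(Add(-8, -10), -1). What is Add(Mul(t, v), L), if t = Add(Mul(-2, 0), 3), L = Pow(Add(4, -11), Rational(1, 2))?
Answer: Add(Rational(-1, 6), Mul(I, Pow(7, Rational(1, 2)))) ≈ Add(-0.16667, Mul(2.6458, I))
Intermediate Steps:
v = Rational(-1, 18) (v = Pow(-18, -1) = Rational(-1, 18) ≈ -0.055556)
L = Mul(I, Pow(7, Rational(1, 2))) (L = Pow(-7, Rational(1, 2)) = Mul(I, Pow(7, Rational(1, 2))) ≈ Mul(2.6458, I))
t = 3 (t = Add(0, 3) = 3)
Add(Mul(t, v), L) = Add(Mul(3, Rational(-1, 18)), Mul(I, Pow(7, Rational(1, 2)))) = Add(Rational(-1, 6), Mul(I, Pow(7, Rational(1, 2))))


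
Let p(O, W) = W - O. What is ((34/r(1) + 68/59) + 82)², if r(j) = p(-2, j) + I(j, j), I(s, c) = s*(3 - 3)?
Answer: 279692176/31329 ≈ 8927.6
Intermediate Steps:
I(s, c) = 0 (I(s, c) = s*0 = 0)
r(j) = 2 + j (r(j) = (j - 1*(-2)) + 0 = (j + 2) + 0 = (2 + j) + 0 = 2 + j)
((34/r(1) + 68/59) + 82)² = ((34/(2 + 1) + 68/59) + 82)² = ((34/3 + 68*(1/59)) + 82)² = ((34*(⅓) + 68/59) + 82)² = ((34/3 + 68/59) + 82)² = (2210/177 + 82)² = (16724/177)² = 279692176/31329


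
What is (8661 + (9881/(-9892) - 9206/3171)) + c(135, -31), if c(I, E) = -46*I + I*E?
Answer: -54513698891/31367532 ≈ -1737.9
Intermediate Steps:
c(I, E) = -46*I + E*I
(8661 + (9881/(-9892) - 9206/3171)) + c(135, -31) = (8661 + (9881/(-9892) - 9206/3171)) + 135*(-46 - 31) = (8661 + (9881*(-1/9892) - 9206*1/3171)) + 135*(-77) = (8661 + (-9881/9892 - 9206/3171)) - 10395 = (8661 - 122398403/31367532) - 10395 = 271551796249/31367532 - 10395 = -54513698891/31367532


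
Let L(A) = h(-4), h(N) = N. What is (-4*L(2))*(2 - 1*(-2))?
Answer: 64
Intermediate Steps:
L(A) = -4
(-4*L(2))*(2 - 1*(-2)) = (-4*(-4))*(2 - 1*(-2)) = 16*(2 + 2) = 16*4 = 64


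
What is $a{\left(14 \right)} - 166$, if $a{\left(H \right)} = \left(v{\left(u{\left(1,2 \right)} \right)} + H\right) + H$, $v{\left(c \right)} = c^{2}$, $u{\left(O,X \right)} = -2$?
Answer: $-134$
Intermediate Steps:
$a{\left(H \right)} = 4 + 2 H$ ($a{\left(H \right)} = \left(\left(-2\right)^{2} + H\right) + H = \left(4 + H\right) + H = 4 + 2 H$)
$a{\left(14 \right)} - 166 = \left(4 + 2 \cdot 14\right) - 166 = \left(4 + 28\right) - 166 = 32 - 166 = -134$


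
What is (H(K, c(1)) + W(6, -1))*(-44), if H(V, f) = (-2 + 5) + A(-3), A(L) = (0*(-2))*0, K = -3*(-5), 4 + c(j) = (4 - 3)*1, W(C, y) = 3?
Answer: -264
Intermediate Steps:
c(j) = -3 (c(j) = -4 + (4 - 3)*1 = -4 + 1*1 = -4 + 1 = -3)
K = 15
A(L) = 0 (A(L) = 0*0 = 0)
H(V, f) = 3 (H(V, f) = (-2 + 5) + 0 = 3 + 0 = 3)
(H(K, c(1)) + W(6, -1))*(-44) = (3 + 3)*(-44) = 6*(-44) = -264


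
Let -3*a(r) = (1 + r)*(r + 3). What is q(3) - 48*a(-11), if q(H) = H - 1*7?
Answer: 1276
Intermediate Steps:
q(H) = -7 + H (q(H) = H - 7 = -7 + H)
a(r) = -(1 + r)*(3 + r)/3 (a(r) = -(1 + r)*(r + 3)/3 = -(1 + r)*(3 + r)/3)
q(3) - 48*a(-11) = (-7 + 3) - 48*(-1 - 4/3*(-11) - 1/3*(-11)**2) = -4 - 48*(-1 + 44/3 - 1/3*121) = -4 - 48*(-1 + 44/3 - 121/3) = -4 - 48*(-80/3) = -4 + 1280 = 1276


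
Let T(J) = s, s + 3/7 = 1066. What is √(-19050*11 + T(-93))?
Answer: I*√10215737/7 ≈ 456.6*I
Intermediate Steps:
s = 7459/7 (s = -3/7 + 1066 = 7459/7 ≈ 1065.6)
T(J) = 7459/7
√(-19050*11 + T(-93)) = √(-19050*11 + 7459/7) = √(-209550 + 7459/7) = √(-1459391/7) = I*√10215737/7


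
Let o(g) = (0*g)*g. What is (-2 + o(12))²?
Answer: 4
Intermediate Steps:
o(g) = 0 (o(g) = 0*g = 0)
(-2 + o(12))² = (-2 + 0)² = (-2)² = 4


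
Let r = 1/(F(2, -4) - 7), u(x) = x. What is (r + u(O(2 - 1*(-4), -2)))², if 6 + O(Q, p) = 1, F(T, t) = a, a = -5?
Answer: 3721/144 ≈ 25.840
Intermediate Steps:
F(T, t) = -5
O(Q, p) = -5 (O(Q, p) = -6 + 1 = -5)
r = -1/12 (r = 1/(-5 - 7) = 1/(-12) = -1/12 ≈ -0.083333)
(r + u(O(2 - 1*(-4), -2)))² = (-1/12 - 5)² = (-61/12)² = 3721/144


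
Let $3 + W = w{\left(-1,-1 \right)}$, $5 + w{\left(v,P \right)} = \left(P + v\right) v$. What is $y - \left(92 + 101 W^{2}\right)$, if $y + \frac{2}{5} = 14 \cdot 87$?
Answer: $- \frac{12552}{5} \approx -2510.4$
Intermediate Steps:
$w{\left(v,P \right)} = -5 + v \left(P + v\right)$ ($w{\left(v,P \right)} = -5 + \left(P + v\right) v = -5 + v \left(P + v\right)$)
$W = -6$ ($W = -3 - \left(4 - 1\right) = -3 + \left(-5 + 1 + 1\right) = -3 - 3 = -6$)
$y = \frac{6088}{5}$ ($y = - \frac{2}{5} + 14 \cdot 87 = - \frac{2}{5} + 1218 = \frac{6088}{5} \approx 1217.6$)
$y - \left(92 + 101 W^{2}\right) = \frac{6088}{5} - \left(92 + 101 \left(-6\right)^{2}\right) = \frac{6088}{5} - 3728 = - \frac{12552}{5}$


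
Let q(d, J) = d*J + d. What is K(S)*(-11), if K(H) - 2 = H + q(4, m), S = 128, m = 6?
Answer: -1738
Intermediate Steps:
q(d, J) = d + J*d (q(d, J) = J*d + d = d + J*d)
K(H) = 30 + H (K(H) = 2 + (H + 4*(1 + 6)) = 2 + (H + 4*7) = 2 + (H + 28) = 2 + (28 + H) = 30 + H)
K(S)*(-11) = (30 + 128)*(-11) = 158*(-11) = -1738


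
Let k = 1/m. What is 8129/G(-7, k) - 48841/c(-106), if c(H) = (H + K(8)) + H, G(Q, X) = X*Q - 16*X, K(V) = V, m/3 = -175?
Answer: 51278779/276 ≈ 1.8579e+5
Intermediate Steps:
m = -525 (m = 3*(-175) = -525)
k = -1/525 (k = 1/(-525) = -1/525 ≈ -0.0019048)
G(Q, X) = -16*X + Q*X (G(Q, X) = Q*X - 16*X = -16*X + Q*X)
c(H) = 8 + 2*H (c(H) = (H + 8) + H = (8 + H) + H = 8 + 2*H)
8129/G(-7, k) - 48841/c(-106) = 8129/((-(-16 - 7)/525)) - 48841/(8 + 2*(-106)) = 8129/((-1/525*(-23))) - 48841/(8 - 212) = 8129/(23/525) - 48841/(-204) = 8129*(525/23) - 48841*(-1/204) = 4267725/23 + 2873/12 = 51278779/276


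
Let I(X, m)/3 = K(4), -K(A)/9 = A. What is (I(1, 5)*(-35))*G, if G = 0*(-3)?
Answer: 0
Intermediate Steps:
K(A) = -9*A
I(X, m) = -108 (I(X, m) = 3*(-9*4) = 3*(-36) = -108)
G = 0
(I(1, 5)*(-35))*G = -108*(-35)*0 = 3780*0 = 0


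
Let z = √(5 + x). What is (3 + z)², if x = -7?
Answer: (3 + I*√2)² ≈ 7.0 + 8.4853*I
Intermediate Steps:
z = I*√2 (z = √(5 - 7) = √(-2) = I*√2 ≈ 1.4142*I)
(3 + z)² = (3 + I*√2)²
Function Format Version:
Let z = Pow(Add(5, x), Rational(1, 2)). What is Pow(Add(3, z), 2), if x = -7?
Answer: Pow(Add(3, Mul(I, Pow(2, Rational(1, 2)))), 2) ≈ Add(7.0000, Mul(8.4853, I))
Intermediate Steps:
z = Mul(I, Pow(2, Rational(1, 2))) (z = Pow(Add(5, -7), Rational(1, 2)) = Pow(-2, Rational(1, 2)) = Mul(I, Pow(2, Rational(1, 2))) ≈ Mul(1.4142, I))
Pow(Add(3, z), 2) = Pow(Add(3, Mul(I, Pow(2, Rational(1, 2)))), 2)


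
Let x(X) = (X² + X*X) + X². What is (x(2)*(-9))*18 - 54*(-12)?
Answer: -1296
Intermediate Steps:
x(X) = 3*X² (x(X) = (X² + X²) + X² = 2*X² + X² = 3*X²)
(x(2)*(-9))*18 - 54*(-12) = ((3*2²)*(-9))*18 - 54*(-12) = ((3*4)*(-9))*18 - 1*(-648) = (12*(-9))*18 + 648 = -108*18 + 648 = -1944 + 648 = -1296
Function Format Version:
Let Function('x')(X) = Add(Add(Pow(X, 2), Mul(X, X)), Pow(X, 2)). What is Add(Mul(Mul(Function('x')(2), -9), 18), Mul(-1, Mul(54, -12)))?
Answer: -1296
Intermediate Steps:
Function('x')(X) = Mul(3, Pow(X, 2)) (Function('x')(X) = Add(Add(Pow(X, 2), Pow(X, 2)), Pow(X, 2)) = Add(Mul(2, Pow(X, 2)), Pow(X, 2)) = Mul(3, Pow(X, 2)))
Add(Mul(Mul(Function('x')(2), -9), 18), Mul(-1, Mul(54, -12))) = Add(Mul(Mul(Mul(3, Pow(2, 2)), -9), 18), Mul(-1, Mul(54, -12))) = Add(Mul(Mul(Mul(3, 4), -9), 18), Mul(-1, -648)) = Add(Mul(Mul(12, -9), 18), 648) = Add(Mul(-108, 18), 648) = Add(-1944, 648) = -1296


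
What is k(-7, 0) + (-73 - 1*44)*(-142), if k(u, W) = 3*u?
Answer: 16593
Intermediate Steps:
k(-7, 0) + (-73 - 1*44)*(-142) = 3*(-7) + (-73 - 1*44)*(-142) = -21 + (-73 - 44)*(-142) = -21 - 117*(-142) = -21 + 16614 = 16593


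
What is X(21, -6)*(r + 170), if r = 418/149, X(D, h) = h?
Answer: -154488/149 ≈ -1036.8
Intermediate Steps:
r = 418/149 (r = 418*(1/149) = 418/149 ≈ 2.8054)
X(21, -6)*(r + 170) = -6*(418/149 + 170) = -6*25748/149 = -154488/149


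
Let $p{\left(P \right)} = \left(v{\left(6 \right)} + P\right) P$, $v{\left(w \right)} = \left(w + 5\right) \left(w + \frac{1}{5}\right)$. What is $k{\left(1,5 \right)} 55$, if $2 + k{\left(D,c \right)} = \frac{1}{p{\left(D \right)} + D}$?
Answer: $- \frac{38335}{351} \approx -109.22$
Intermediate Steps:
$v{\left(w \right)} = \left(5 + w\right) \left(\frac{1}{5} + w\right)$ ($v{\left(w \right)} = \left(5 + w\right) \left(w + \frac{1}{5}\right) = \left(5 + w\right) \left(\frac{1}{5} + w\right)$)
$p{\left(P \right)} = P \left(\frac{341}{5} + P\right)$ ($p{\left(P \right)} = \left(\left(1 + 6^{2} + \frac{26}{5} \cdot 6\right) + P\right) P = \left(\left(1 + 36 + \frac{156}{5}\right) + P\right) P = \left(\frac{341}{5} + P\right) P = P \left(\frac{341}{5} + P\right)$)
$k{\left(D,c \right)} = -2 + \frac{1}{D + \frac{D \left(341 + 5 D\right)}{5}}$ ($k{\left(D,c \right)} = -2 + \frac{1}{\frac{D \left(341 + 5 D\right)}{5} + D} = -2 + \frac{1}{D + \frac{D \left(341 + 5 D\right)}{5}}$)
$k{\left(1,5 \right)} 55 = \frac{5 - 692 - 10 \cdot 1^{2}}{1 \left(346 + 5 \cdot 1\right)} 55 = 1 \frac{1}{346 + 5} \left(5 - 692 - 10\right) 55 = 1 \cdot \frac{1}{351} \left(5 - 692 - 10\right) 55 = 1 \cdot \frac{1}{351} \left(-697\right) 55 = \left(- \frac{697}{351}\right) 55 = - \frac{38335}{351}$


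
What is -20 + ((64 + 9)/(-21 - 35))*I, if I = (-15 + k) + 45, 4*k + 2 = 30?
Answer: -3821/56 ≈ -68.232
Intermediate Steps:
k = 7 (k = -1/2 + (1/4)*30 = -1/2 + 15/2 = 7)
I = 37 (I = (-15 + 7) + 45 = -8 + 45 = 37)
-20 + ((64 + 9)/(-21 - 35))*I = -20 + ((64 + 9)/(-21 - 35))*37 = -20 + (73/(-56))*37 = -20 + (73*(-1/56))*37 = -20 - 73/56*37 = -20 - 2701/56 = -3821/56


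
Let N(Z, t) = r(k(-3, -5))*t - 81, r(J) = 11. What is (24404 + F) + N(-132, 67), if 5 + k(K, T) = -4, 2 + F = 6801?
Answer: 31859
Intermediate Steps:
F = 6799 (F = -2 + 6801 = 6799)
k(K, T) = -9 (k(K, T) = -5 - 4 = -9)
N(Z, t) = -81 + 11*t (N(Z, t) = 11*t - 81 = -81 + 11*t)
(24404 + F) + N(-132, 67) = (24404 + 6799) + (-81 + 11*67) = 31203 + (-81 + 737) = 31203 + 656 = 31859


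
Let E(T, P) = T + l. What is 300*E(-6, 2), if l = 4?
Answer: -600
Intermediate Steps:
E(T, P) = 4 + T (E(T, P) = T + 4 = 4 + T)
300*E(-6, 2) = 300*(4 - 6) = 300*(-2) = -600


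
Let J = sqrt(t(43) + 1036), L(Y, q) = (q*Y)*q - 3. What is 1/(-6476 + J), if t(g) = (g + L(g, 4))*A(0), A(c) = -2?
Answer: -1619/10484749 - I*sqrt(105)/20969498 ≈ -0.00015441 - 4.8866e-7*I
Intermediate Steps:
L(Y, q) = -3 + Y*q**2 (L(Y, q) = (Y*q)*q - 3 = Y*q**2 - 3 = -3 + Y*q**2)
t(g) = 6 - 34*g (t(g) = (g + (-3 + g*4**2))*(-2) = (g + (-3 + g*16))*(-2) = (g + (-3 + 16*g))*(-2) = (-3 + 17*g)*(-2) = 6 - 34*g)
J = 2*I*sqrt(105) (J = sqrt((6 - 34*43) + 1036) = sqrt((6 - 1462) + 1036) = sqrt(-1456 + 1036) = sqrt(-420) = 2*I*sqrt(105) ≈ 20.494*I)
1/(-6476 + J) = 1/(-6476 + 2*I*sqrt(105))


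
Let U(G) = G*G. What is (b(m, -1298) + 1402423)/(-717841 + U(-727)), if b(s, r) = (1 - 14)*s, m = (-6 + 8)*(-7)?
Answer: -467535/63104 ≈ -7.4090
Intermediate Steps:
U(G) = G**2
m = -14 (m = 2*(-7) = -14)
b(s, r) = -13*s
(b(m, -1298) + 1402423)/(-717841 + U(-727)) = (-13*(-14) + 1402423)/(-717841 + (-727)**2) = (182 + 1402423)/(-717841 + 528529) = 1402605/(-189312) = 1402605*(-1/189312) = -467535/63104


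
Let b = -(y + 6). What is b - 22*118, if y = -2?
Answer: -2600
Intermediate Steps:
b = -4 (b = -(-2 + 6) = -1*4 = -4)
b - 22*118 = -4 - 22*118 = -4 - 2596 = -2600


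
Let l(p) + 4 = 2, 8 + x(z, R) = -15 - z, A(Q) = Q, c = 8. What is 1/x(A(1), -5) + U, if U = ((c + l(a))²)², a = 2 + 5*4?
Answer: 31103/24 ≈ 1296.0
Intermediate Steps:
x(z, R) = -23 - z (x(z, R) = -8 + (-15 - z) = -23 - z)
a = 22 (a = 2 + 20 = 22)
l(p) = -2 (l(p) = -4 + 2 = -2)
U = 1296 (U = ((8 - 2)²)² = (6²)² = 36² = 1296)
1/x(A(1), -5) + U = 1/(-23 - 1*1) + 1296 = 1/(-23 - 1) + 1296 = 1/(-24) + 1296 = -1/24 + 1296 = 31103/24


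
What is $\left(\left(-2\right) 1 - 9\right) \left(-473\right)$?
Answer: $5203$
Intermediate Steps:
$\left(\left(-2\right) 1 - 9\right) \left(-473\right) = \left(-2 - 9\right) \left(-473\right) = \left(-11\right) \left(-473\right) = 5203$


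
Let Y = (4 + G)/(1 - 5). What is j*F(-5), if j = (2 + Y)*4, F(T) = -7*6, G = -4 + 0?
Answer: -336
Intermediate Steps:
G = -4
Y = 0 (Y = (4 - 4)/(1 - 5) = 0/(-4) = 0*(-1/4) = 0)
F(T) = -42
j = 8 (j = (2 + 0)*4 = 2*4 = 8)
j*F(-5) = 8*(-42) = -336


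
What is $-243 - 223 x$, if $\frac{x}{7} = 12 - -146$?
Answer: $-246881$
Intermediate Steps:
$x = 1106$ ($x = 7 \left(12 - -146\right) = 7 \left(12 + 146\right) = 7 \cdot 158 = 1106$)
$-243 - 223 x = -243 - 246638 = -246881$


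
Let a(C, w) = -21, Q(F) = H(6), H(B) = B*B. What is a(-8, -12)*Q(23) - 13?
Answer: -769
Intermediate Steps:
H(B) = B**2
Q(F) = 36 (Q(F) = 6**2 = 36)
a(-8, -12)*Q(23) - 13 = -21*36 - 13 = -756 - 13 = -769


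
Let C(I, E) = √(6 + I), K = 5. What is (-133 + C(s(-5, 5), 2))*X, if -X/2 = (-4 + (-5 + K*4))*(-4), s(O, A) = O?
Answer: -11616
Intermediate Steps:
X = 88 (X = -2*(-4 + (-5 + 5*4))*(-4) = -2*(-4 + (-5 + 20))*(-4) = -2*(-4 + 15)*(-4) = -22*(-4) = -2*(-44) = 88)
(-133 + C(s(-5, 5), 2))*X = (-133 + √(6 - 5))*88 = (-133 + √1)*88 = (-133 + 1)*88 = -132*88 = -11616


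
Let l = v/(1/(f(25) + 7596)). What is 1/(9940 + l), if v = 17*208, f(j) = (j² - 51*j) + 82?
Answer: 1/24860948 ≈ 4.0224e-8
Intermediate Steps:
f(j) = 82 + j² - 51*j
v = 3536
l = 24851008 (l = 3536/(1/((82 + 25² - 51*25) + 7596)) = 3536/(1/((82 + 625 - 1275) + 7596)) = 3536/(1/(-568 + 7596)) = 3536/(1/7028) = 3536*7028 = 24851008)
1/(9940 + l) = 1/(9940 + 24851008) = 1/24860948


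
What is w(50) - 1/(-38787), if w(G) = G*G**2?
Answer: 4848375001/38787 ≈ 1.2500e+5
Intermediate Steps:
w(G) = G**3
w(50) - 1/(-38787) = 50**3 - 1/(-38787) = 125000 - 1*(-1/38787) = 125000 + 1/38787 = 4848375001/38787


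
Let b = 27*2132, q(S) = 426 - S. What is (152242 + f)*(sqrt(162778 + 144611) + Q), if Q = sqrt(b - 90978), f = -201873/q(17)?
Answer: 62065105*sqrt(307389)/409 + 62065105*I*sqrt(33414)/409 ≈ 8.4133e+7 + 2.7739e+7*I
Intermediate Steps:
f = -201873/409 (f = -201873/(426 - 1*17) = -201873/(426 - 17) = -201873/409 ≈ -493.58)
b = 57564
Q = I*sqrt(33414) (Q = sqrt(57564 - 90978) = sqrt(-33414) = I*sqrt(33414) ≈ 182.79*I)
(152242 + f)*(sqrt(162778 + 144611) + Q) = (152242 - 201873/409)*(sqrt(162778 + 144611) + I*sqrt(33414)) = 62065105*(sqrt(307389) + I*sqrt(33414))/409 = 62065105*sqrt(307389)/409 + 62065105*I*sqrt(33414)/409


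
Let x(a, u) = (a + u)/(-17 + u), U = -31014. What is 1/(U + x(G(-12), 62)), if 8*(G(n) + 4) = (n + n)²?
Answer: -9/279100 ≈ -3.2247e-5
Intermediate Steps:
G(n) = -4 + n²/2 (G(n) = -4 + (n + n)²/8 = -4 + (2*n)²/8 = -4 + (4*n²)/8 = -4 + n²/2)
x(a, u) = (a + u)/(-17 + u)
1/(U + x(G(-12), 62)) = 1/(-31014 + ((-4 + (½)*(-12)²) + 62)/(-17 + 62)) = 1/(-31014 + ((-4 + (½)*144) + 62)/45) = 1/(-31014 + ((-4 + 72) + 62)/45) = 1/(-31014 + (68 + 62)/45) = 1/(-31014 + (1/45)*130) = 1/(-31014 + 26/9) = 1/(-279100/9) = -9/279100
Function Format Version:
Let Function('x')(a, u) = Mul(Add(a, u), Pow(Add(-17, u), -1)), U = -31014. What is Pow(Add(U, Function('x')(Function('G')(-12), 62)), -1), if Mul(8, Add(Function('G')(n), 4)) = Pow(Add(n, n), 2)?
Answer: Rational(-9, 279100) ≈ -3.2247e-5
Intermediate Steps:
Function('G')(n) = Add(-4, Mul(Rational(1, 2), Pow(n, 2))) (Function('G')(n) = Add(-4, Mul(Rational(1, 8), Pow(Add(n, n), 2))) = Add(-4, Mul(Rational(1, 8), Pow(Mul(2, n), 2))) = Add(-4, Mul(Rational(1, 8), Mul(4, Pow(n, 2)))) = Add(-4, Mul(Rational(1, 2), Pow(n, 2))))
Function('x')(a, u) = Mul(Pow(Add(-17, u), -1), Add(a, u))
Pow(Add(U, Function('x')(Function('G')(-12), 62)), -1) = Pow(Add(-31014, Mul(Pow(Add(-17, 62), -1), Add(Add(-4, Mul(Rational(1, 2), Pow(-12, 2))), 62))), -1) = Pow(Add(-31014, Mul(Pow(45, -1), Add(Add(-4, Mul(Rational(1, 2), 144)), 62))), -1) = Pow(Add(-31014, Mul(Rational(1, 45), Add(Add(-4, 72), 62))), -1) = Pow(Add(-31014, Mul(Rational(1, 45), Add(68, 62))), -1) = Pow(Add(-31014, Mul(Rational(1, 45), 130)), -1) = Pow(Add(-31014, Rational(26, 9)), -1) = Pow(Rational(-279100, 9), -1) = Rational(-9, 279100)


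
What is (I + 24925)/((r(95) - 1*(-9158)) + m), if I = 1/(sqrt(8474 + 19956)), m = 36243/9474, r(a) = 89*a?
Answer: 15742630/11126787 + 1579*sqrt(28430)/790836386025 ≈ 1.4148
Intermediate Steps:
m = 12081/3158 (m = 36243*(1/9474) = 12081/3158 ≈ 3.8255)
I = sqrt(28430)/28430 (I = 1/(sqrt(28430)) = sqrt(28430)/28430 ≈ 0.0059308)
(I + 24925)/((r(95) - 1*(-9158)) + m) = (sqrt(28430)/28430 + 24925)/((89*95 - 1*(-9158)) + 12081/3158) = (24925 + sqrt(28430)/28430)/((8455 + 9158) + 12081/3158) = (24925 + sqrt(28430)/28430)/(17613 + 12081/3158) = (24925 + sqrt(28430)/28430)/(55633935/3158) = (24925 + sqrt(28430)/28430)*(3158/55633935) = 15742630/11126787 + 1579*sqrt(28430)/790836386025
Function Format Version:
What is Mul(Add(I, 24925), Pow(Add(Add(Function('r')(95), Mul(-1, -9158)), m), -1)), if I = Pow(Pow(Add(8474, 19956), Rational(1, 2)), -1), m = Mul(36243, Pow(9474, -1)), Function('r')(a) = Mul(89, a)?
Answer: Add(Rational(15742630, 11126787), Mul(Rational(1579, 790836386025), Pow(28430, Rational(1, 2)))) ≈ 1.4148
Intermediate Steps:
m = Rational(12081, 3158) (m = Mul(36243, Rational(1, 9474)) = Rational(12081, 3158) ≈ 3.8255)
I = Mul(Rational(1, 28430), Pow(28430, Rational(1, 2))) (I = Pow(Pow(28430, Rational(1, 2)), -1) = Mul(Rational(1, 28430), Pow(28430, Rational(1, 2))) ≈ 0.0059308)
Mul(Add(I, 24925), Pow(Add(Add(Function('r')(95), Mul(-1, -9158)), m), -1)) = Mul(Add(Mul(Rational(1, 28430), Pow(28430, Rational(1, 2))), 24925), Pow(Add(Add(Mul(89, 95), Mul(-1, -9158)), Rational(12081, 3158)), -1)) = Mul(Add(24925, Mul(Rational(1, 28430), Pow(28430, Rational(1, 2)))), Pow(Add(Add(8455, 9158), Rational(12081, 3158)), -1)) = Mul(Add(24925, Mul(Rational(1, 28430), Pow(28430, Rational(1, 2)))), Pow(Add(17613, Rational(12081, 3158)), -1)) = Mul(Add(24925, Mul(Rational(1, 28430), Pow(28430, Rational(1, 2)))), Pow(Rational(55633935, 3158), -1)) = Mul(Add(24925, Mul(Rational(1, 28430), Pow(28430, Rational(1, 2)))), Rational(3158, 55633935)) = Add(Rational(15742630, 11126787), Mul(Rational(1579, 790836386025), Pow(28430, Rational(1, 2))))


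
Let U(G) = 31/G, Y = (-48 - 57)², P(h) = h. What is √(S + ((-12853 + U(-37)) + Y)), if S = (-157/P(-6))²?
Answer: I*√56387963/222 ≈ 33.825*I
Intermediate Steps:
Y = 11025 (Y = (-105)² = 11025)
S = 24649/36 (S = (-157/(-6))² = (-157*(-⅙))² = (157/6)² = 24649/36 ≈ 684.69)
√(S + ((-12853 + U(-37)) + Y)) = √(24649/36 + ((-12853 + 31/(-37)) + 11025)) = √(24649/36 + ((-12853 + 31*(-1/37)) + 11025)) = √(24649/36 + ((-12853 - 31/37) + 11025)) = √(24649/36 + (-475592/37 + 11025)) = √(24649/36 - 67667/37) = √(-1523999/1332) = I*√56387963/222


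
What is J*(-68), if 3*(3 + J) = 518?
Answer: -34612/3 ≈ -11537.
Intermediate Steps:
J = 509/3 (J = -3 + (⅓)*518 = -3 + 518/3 = 509/3 ≈ 169.67)
J*(-68) = (509/3)*(-68) = -34612/3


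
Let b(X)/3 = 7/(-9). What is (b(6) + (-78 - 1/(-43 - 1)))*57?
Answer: -201419/44 ≈ -4577.7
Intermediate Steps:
b(X) = -7/3 (b(X) = 3*(7/(-9)) = 3*(7*(-⅑)) = 3*(-7/9) = -7/3)
(b(6) + (-78 - 1/(-43 - 1)))*57 = (-7/3 + (-78 - 1/(-43 - 1)))*57 = (-7/3 + (-78 - 1/(-44)))*57 = (-7/3 + (-78 - 1*(-1/44)))*57 = (-7/3 + (-78 + 1/44))*57 = (-7/3 - 3431/44)*57 = -10601/132*57 = -201419/44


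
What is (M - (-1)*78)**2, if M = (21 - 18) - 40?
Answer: 1681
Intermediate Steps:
M = -37 (M = 3 - 40 = -37)
(M - (-1)*78)**2 = (-37 - (-1)*78)**2 = (-37 - 1*(-78))**2 = (-37 + 78)**2 = 41**2 = 1681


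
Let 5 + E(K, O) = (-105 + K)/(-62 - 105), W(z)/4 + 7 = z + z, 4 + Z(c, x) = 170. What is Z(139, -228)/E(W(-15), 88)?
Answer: -13861/291 ≈ -47.632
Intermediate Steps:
Z(c, x) = 166 (Z(c, x) = -4 + 170 = 166)
W(z) = -28 + 8*z (W(z) = -28 + 4*(z + z) = -28 + 4*(2*z) = -28 + 8*z)
E(K, O) = -730/167 - K/167 (E(K, O) = -5 + (-105 + K)/(-62 - 105) = -5 + (-105 + K)/(-167) = -5 + (-105 + K)*(-1/167) = -5 + (105/167 - K/167) = -730/167 - K/167)
Z(139, -228)/E(W(-15), 88) = 166/(-730/167 - (-28 + 8*(-15))/167) = 166/(-730/167 - (-28 - 120)/167) = 166/(-730/167 - 1/167*(-148)) = 166/(-730/167 + 148/167) = 166/(-582/167) = 166*(-167/582) = -13861/291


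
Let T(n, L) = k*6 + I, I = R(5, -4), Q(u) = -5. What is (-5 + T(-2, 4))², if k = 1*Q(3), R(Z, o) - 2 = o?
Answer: 1369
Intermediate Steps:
R(Z, o) = 2 + o
I = -2 (I = 2 - 4 = -2)
k = -5 (k = 1*(-5) = -5)
T(n, L) = -32 (T(n, L) = -5*6 - 2 = -30 - 2 = -32)
(-5 + T(-2, 4))² = (-5 - 32)² = (-37)² = 1369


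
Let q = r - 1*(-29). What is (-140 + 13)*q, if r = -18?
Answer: -1397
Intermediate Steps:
q = 11 (q = -18 - 1*(-29) = -18 + 29 = 11)
(-140 + 13)*q = (-140 + 13)*11 = -127*11 = -1397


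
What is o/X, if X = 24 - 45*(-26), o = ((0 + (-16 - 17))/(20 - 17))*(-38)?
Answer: 209/597 ≈ 0.35008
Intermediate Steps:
o = 418 (o = ((0 - 33)/3)*(-38) = -33*⅓*(-38) = -11*(-38) = 418)
X = 1194 (X = 24 + 1170 = 1194)
o/X = 418/1194 = 418*(1/1194) = 209/597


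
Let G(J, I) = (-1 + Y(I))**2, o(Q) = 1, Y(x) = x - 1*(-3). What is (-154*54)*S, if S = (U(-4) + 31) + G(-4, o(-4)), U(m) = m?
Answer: -299376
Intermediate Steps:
Y(x) = 3 + x (Y(x) = x + 3 = 3 + x)
G(J, I) = (2 + I)**2 (G(J, I) = (-1 + (3 + I))**2 = (2 + I)**2)
S = 36 (S = (-4 + 31) + (2 + 1)**2 = 27 + 3**2 = 27 + 9 = 36)
(-154*54)*S = -154*54*36 = -8316*36 = -299376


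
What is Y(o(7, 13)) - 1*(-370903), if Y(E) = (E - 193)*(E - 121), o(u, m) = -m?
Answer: 398507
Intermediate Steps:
Y(E) = (-193 + E)*(-121 + E)
Y(o(7, 13)) - 1*(-370903) = (23353 + (-1*13)² - (-314)*13) - 1*(-370903) = (23353 + (-13)² - 314*(-13)) + 370903 = (23353 + 169 + 4082) + 370903 = 27604 + 370903 = 398507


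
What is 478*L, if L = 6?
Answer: 2868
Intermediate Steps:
478*L = 478*6 = 2868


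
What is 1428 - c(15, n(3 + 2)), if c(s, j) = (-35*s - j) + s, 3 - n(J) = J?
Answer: 1936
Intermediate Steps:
n(J) = 3 - J
c(s, j) = -j - 34*s (c(s, j) = (-j - 35*s) + s = -j - 34*s)
1428 - c(15, n(3 + 2)) = 1428 - (-(3 - (3 + 2)) - 34*15) = 1428 - (-(3 - 1*5) - 510) = 1428 - (-(3 - 5) - 510) = 1428 - (-1*(-2) - 510) = 1428 - (2 - 510) = 1428 - 1*(-508) = 1428 + 508 = 1936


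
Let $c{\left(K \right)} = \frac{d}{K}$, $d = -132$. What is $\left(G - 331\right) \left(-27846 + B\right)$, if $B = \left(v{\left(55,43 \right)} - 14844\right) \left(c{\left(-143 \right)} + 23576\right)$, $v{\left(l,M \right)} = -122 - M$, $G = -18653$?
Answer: $\frac{87338179534032}{13} \approx 6.7183 \cdot 10^{12}$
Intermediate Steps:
$c{\left(K \right)} = - \frac{132}{K}$
$B = - \frac{4600258500}{13}$ ($B = \left(\left(-122 - 43\right) - 14844\right) \left(- \frac{132}{-143} + 23576\right) = \left(\left(-122 - 43\right) - 14844\right) \left(\left(-132\right) \left(- \frac{1}{143}\right) + 23576\right) = \left(-165 - 14844\right) \left(\frac{12}{13} + 23576\right) = \left(-15009\right) \frac{306500}{13} = - \frac{4600258500}{13} \approx -3.5387 \cdot 10^{8}$)
$\left(G - 331\right) \left(-27846 + B\right) = \left(-18653 - 331\right) \left(-27846 - \frac{4600258500}{13}\right) = \left(-18984\right) \left(- \frac{4600620498}{13}\right) = \frac{87338179534032}{13}$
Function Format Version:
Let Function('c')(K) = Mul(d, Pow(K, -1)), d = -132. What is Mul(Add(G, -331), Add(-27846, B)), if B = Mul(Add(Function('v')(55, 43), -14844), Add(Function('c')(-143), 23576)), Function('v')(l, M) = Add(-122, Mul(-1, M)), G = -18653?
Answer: Rational(87338179534032, 13) ≈ 6.7183e+12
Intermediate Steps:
Function('c')(K) = Mul(-132, Pow(K, -1))
B = Rational(-4600258500, 13) (B = Mul(Add(Add(-122, Mul(-1, 43)), -14844), Add(Mul(-132, Pow(-143, -1)), 23576)) = Mul(Add(Add(-122, -43), -14844), Add(Mul(-132, Rational(-1, 143)), 23576)) = Mul(Add(-165, -14844), Add(Rational(12, 13), 23576)) = Mul(-15009, Rational(306500, 13)) = Rational(-4600258500, 13) ≈ -3.5387e+8)
Mul(Add(G, -331), Add(-27846, B)) = Mul(Add(-18653, -331), Add(-27846, Rational(-4600258500, 13))) = Mul(-18984, Rational(-4600620498, 13)) = Rational(87338179534032, 13)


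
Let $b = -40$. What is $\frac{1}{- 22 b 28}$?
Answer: $\frac{1}{24640} \approx 4.0584 \cdot 10^{-5}$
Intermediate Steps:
$\frac{1}{- 22 b 28} = \frac{1}{\left(-22\right) \left(-40\right) 28} = \frac{1}{880 \cdot 28} = \frac{1}{24640}$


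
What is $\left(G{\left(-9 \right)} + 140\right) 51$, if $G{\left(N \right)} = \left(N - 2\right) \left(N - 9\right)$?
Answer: $17238$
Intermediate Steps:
$G{\left(N \right)} = \left(-9 + N\right) \left(-2 + N\right)$ ($G{\left(N \right)} = \left(-2 + N\right) \left(-9 + N\right) = \left(-9 + N\right) \left(-2 + N\right)$)
$\left(G{\left(-9 \right)} + 140\right) 51 = \left(\left(18 + \left(-9\right)^{2} - -99\right) + 140\right) 51 = \left(\left(18 + 81 + 99\right) + 140\right) 51 = \left(198 + 140\right) 51 = 338 \cdot 51 = 17238$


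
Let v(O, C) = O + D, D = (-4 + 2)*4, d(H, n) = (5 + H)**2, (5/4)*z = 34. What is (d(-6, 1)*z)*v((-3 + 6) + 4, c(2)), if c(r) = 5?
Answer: -136/5 ≈ -27.200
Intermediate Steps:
z = 136/5 (z = (4/5)*34 = 136/5 ≈ 27.200)
D = -8 (D = -2*4 = -8)
v(O, C) = -8 + O (v(O, C) = O - 8 = -8 + O)
(d(-6, 1)*z)*v((-3 + 6) + 4, c(2)) = ((5 - 6)**2*(136/5))*(-8 + ((-3 + 6) + 4)) = ((-1)**2*(136/5))*(-8 + (3 + 4)) = (1*(136/5))*(-8 + 7) = (136/5)*(-1) = -136/5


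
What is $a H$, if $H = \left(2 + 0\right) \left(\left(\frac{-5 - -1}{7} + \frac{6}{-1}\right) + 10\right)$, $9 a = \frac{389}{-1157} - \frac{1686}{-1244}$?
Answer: $\frac{5867144}{7556367} \approx 0.77645$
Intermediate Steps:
$a = \frac{733393}{6476886}$ ($a = \frac{\frac{389}{-1157} - \frac{1686}{-1244}}{9} = \frac{389 \left(- \frac{1}{1157}\right) - - \frac{843}{622}}{9} = \frac{- \frac{389}{1157} + \frac{843}{622}}{9} = \frac{1}{9} \cdot \frac{733393}{719654} = \frac{733393}{6476886} \approx 0.11323$)
$H = \frac{48}{7}$ ($H = 2 \left(\left(\left(-5 + 1\right) \frac{1}{7} + 6 \left(-1\right)\right) + 10\right) = 2 \left(\left(\left(-4\right) \frac{1}{7} - 6\right) + 10\right) = 2 \left(\left(- \frac{4}{7} - 6\right) + 10\right) = 2 \left(- \frac{46}{7} + 10\right) = 2 \cdot \frac{24}{7} = \frac{48}{7} \approx 6.8571$)
$a H = \frac{733393}{6476886} \cdot \frac{48}{7} = \frac{5867144}{7556367}$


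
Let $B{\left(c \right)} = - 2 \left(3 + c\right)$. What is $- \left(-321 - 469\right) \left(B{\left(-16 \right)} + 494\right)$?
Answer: $410800$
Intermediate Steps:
$B{\left(c \right)} = -6 - 2 c$
$- \left(-321 - 469\right) \left(B{\left(-16 \right)} + 494\right) = - \left(-321 - 469\right) \left(\left(-6 - -32\right) + 494\right) = - \left(-790\right) \left(\left(-6 + 32\right) + 494\right) = - \left(-790\right) \left(26 + 494\right) = - \left(-790\right) 520 = \left(-1\right) \left(-410800\right) = 410800$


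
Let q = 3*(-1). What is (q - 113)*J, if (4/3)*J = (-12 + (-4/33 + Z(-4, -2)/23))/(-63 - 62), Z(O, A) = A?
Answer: -268714/31625 ≈ -8.4969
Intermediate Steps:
q = -3
J = 4633/63250 (J = 3*((-12 + (-4/33 - 2/23))/(-63 - 62))/4 = 3*((-12 + (-4*1/33 - 2*1/23))/(-125))/4 = 3*((-12 + (-4/33 - 2/23))*(-1/125))/4 = 3*((-12 - 158/759)*(-1/125))/4 = 3*(-9266/759*(-1/125))/4 = (¾)*(9266/94875) = 4633/63250 ≈ 0.073249)
(q - 113)*J = (-3 - 113)*(4633/63250) = -116*4633/63250 = -268714/31625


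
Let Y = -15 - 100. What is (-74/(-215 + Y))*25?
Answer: 185/33 ≈ 5.6061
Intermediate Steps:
Y = -115
(-74/(-215 + Y))*25 = (-74/(-215 - 115))*25 = (-74/(-330))*25 = -1/330*(-74)*25 = (37/165)*25 = 185/33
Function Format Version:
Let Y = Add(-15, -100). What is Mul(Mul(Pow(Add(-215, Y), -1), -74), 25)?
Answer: Rational(185, 33) ≈ 5.6061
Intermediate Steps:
Y = -115
Mul(Mul(Pow(Add(-215, Y), -1), -74), 25) = Mul(Mul(Pow(Add(-215, -115), -1), -74), 25) = Mul(Mul(Pow(-330, -1), -74), 25) = Mul(Mul(Rational(-1, 330), -74), 25) = Mul(Rational(37, 165), 25) = Rational(185, 33)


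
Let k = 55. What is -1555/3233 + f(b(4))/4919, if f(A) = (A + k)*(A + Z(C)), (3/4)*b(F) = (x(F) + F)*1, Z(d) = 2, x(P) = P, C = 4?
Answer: -44639167/143128143 ≈ -0.31188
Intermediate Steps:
b(F) = 8*F/3 (b(F) = 4*((F + F)*1)/3 = 4*((2*F)*1)/3 = 4*(2*F)/3 = 8*F/3)
f(A) = (2 + A)*(55 + A) (f(A) = (A + 55)*(A + 2) = (55 + A)*(2 + A) = (2 + A)*(55 + A))
-1555/3233 + f(b(4))/4919 = -1555/3233 + (110 + ((8/3)*4)² + 57*((8/3)*4))/4919 = -1555*1/3233 + (110 + (32/3)² + 57*(32/3))*(1/4919) = -1555/3233 + (110 + 1024/9 + 608)*(1/4919) = -1555/3233 + (7486/9)*(1/4919) = -1555/3233 + 7486/44271 = -44639167/143128143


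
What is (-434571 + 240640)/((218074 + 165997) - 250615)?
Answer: -193931/133456 ≈ -1.4531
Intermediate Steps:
(-434571 + 240640)/((218074 + 165997) - 250615) = -193931/(384071 - 250615) = -193931/133456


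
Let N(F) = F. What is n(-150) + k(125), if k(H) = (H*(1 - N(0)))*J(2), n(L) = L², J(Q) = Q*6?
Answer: 24000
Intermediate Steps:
J(Q) = 6*Q
k(H) = 12*H (k(H) = (H*(1 - 1*0))*(6*2) = (H*(1 + 0))*12 = (H*1)*12 = H*12 = 12*H)
n(-150) + k(125) = (-150)² + 12*125 = 22500 + 1500 = 24000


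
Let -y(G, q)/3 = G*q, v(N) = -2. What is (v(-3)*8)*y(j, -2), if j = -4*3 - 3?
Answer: 1440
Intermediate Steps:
j = -15 (j = -12 - 3 = -15)
y(G, q) = -3*G*q
(v(-3)*8)*y(j, -2) = (-2*8)*(-3*(-15)*(-2)) = -16*(-90) = 1440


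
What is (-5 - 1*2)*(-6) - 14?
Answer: 28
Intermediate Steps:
(-5 - 1*2)*(-6) - 14 = (-5 - 2)*(-6) - 14 = -7*(-6) - 14 = 42 - 14 = 28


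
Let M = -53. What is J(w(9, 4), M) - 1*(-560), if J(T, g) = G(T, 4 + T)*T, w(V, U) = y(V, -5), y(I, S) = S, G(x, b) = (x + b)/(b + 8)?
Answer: 3950/7 ≈ 564.29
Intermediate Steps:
G(x, b) = (b + x)/(8 + b)
w(V, U) = -5
J(T, g) = T*(4 + 2*T)/(12 + T) (J(T, g) = (((4 + T) + T)/(8 + (4 + T)))*T = ((4 + 2*T)/(12 + T))*T = T*(4 + 2*T)/(12 + T))
J(w(9, 4), M) - 1*(-560) = 2*(-5)*(2 - 5)/(12 - 5) - 1*(-560) = 2*(-5)*(-3)/7 + 560 = 2*(-5)*(1/7)*(-3) + 560 = 30/7 + 560 = 3950/7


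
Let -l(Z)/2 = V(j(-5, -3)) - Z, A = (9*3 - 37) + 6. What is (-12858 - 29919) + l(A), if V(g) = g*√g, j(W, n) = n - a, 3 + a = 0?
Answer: -42785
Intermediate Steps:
a = -3 (a = -3 + 0 = -3)
j(W, n) = 3 + n (j(W, n) = n - 1*(-3) = n + 3 = 3 + n)
A = -4 (A = (27 - 37) + 6 = -10 + 6 = -4)
V(g) = g^(3/2)
l(Z) = 2*Z (l(Z) = -2*((3 - 3)^(3/2) - Z) = -2*(0^(3/2) - Z) = -2*(0 - Z) = -(-2)*Z = 2*Z)
(-12858 - 29919) + l(A) = (-12858 - 29919) + 2*(-4) = -42777 - 8 = -42785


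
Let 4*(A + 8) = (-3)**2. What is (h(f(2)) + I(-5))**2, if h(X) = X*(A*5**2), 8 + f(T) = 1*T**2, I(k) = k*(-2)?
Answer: 342225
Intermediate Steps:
A = -23/4 (A = -8 + (1/4)*(-3)**2 = -8 + (1/4)*9 = -8 + 9/4 = -23/4 ≈ -5.7500)
I(k) = -2*k
f(T) = -8 + T**2 (f(T) = -8 + 1*T**2 = -8 + T**2)
h(X) = -575*X/4 (h(X) = X*(-23/4*5**2) = X*(-23/4*25) = X*(-575/4) = -575*X/4)
(h(f(2)) + I(-5))**2 = (-575*(-8 + 2**2)/4 - 2*(-5))**2 = (-575*(-8 + 4)/4 + 10)**2 = (-575/4*(-4) + 10)**2 = (575 + 10)**2 = 585**2 = 342225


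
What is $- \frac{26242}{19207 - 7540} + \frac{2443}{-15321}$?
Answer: $- \frac{143518721}{59583369} \approx -2.4087$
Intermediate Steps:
$- \frac{26242}{19207 - 7540} + \frac{2443}{-15321} = - \frac{26242}{19207 - 7540} + 2443 \left(- \frac{1}{15321}\right) = - \frac{26242}{11667} - \frac{2443}{15321} = - \frac{143518721}{59583369}$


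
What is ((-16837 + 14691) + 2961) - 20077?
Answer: -19262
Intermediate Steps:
((-16837 + 14691) + 2961) - 20077 = (-2146 + 2961) - 20077 = 815 - 20077 = -19262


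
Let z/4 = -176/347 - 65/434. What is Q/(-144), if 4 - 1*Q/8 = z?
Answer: -83179/225897 ≈ -0.36822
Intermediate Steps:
z = -197878/75299 (z = 4*(-176/347 - 65/434) = 4*(-98939/150598) = -197878/75299 ≈ -2.6279)
Q = 3992592/75299 (Q = 32 - 8*(-197878/75299) = 32 + 1583024/75299 = 3992592/75299 ≈ 53.023)
Q/(-144) = (3992592/75299)/(-144) = (3992592/75299)*(-1/144) = -83179/225897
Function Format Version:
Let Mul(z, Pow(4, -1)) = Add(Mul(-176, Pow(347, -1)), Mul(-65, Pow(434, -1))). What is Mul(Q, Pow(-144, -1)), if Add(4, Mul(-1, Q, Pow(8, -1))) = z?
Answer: Rational(-83179, 225897) ≈ -0.36822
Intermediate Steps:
z = Rational(-197878, 75299) (z = Mul(4, Add(Mul(-176, Pow(347, -1)), Mul(-65, Pow(434, -1)))) = Mul(4, Add(Mul(-176, Rational(1, 347)), Mul(-65, Rational(1, 434)))) = Mul(4, Add(Rational(-176, 347), Rational(-65, 434))) = Mul(4, Rational(-98939, 150598)) = Rational(-197878, 75299) ≈ -2.6279)
Q = Rational(3992592, 75299) (Q = Add(32, Mul(-8, Rational(-197878, 75299))) = Add(32, Rational(1583024, 75299)) = Rational(3992592, 75299) ≈ 53.023)
Mul(Q, Pow(-144, -1)) = Mul(Rational(3992592, 75299), Pow(-144, -1)) = Mul(Rational(3992592, 75299), Rational(-1, 144)) = Rational(-83179, 225897)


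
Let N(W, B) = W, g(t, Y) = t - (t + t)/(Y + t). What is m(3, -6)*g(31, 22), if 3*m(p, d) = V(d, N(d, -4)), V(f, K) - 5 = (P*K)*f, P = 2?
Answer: 40579/53 ≈ 765.64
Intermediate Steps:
g(t, Y) = t - 2*t/(Y + t)
V(f, K) = 5 + 2*K*f (V(f, K) = 5 + (2*K)*f = 5 + 2*K*f)
m(p, d) = 5/3 + 2*d²/3 (m(p, d) = (5 + 2*d*d)/3 = (5 + 2*d²)/3 = 5/3 + 2*d²/3)
m(3, -6)*g(31, 22) = (5/3 + (⅔)*(-6)²)*(31*(-2 + 22 + 31)/(22 + 31)) = (5/3 + (⅔)*36)*(31*51/53) = (5/3 + 24)*(31*(1/53)*51) = (77/3)*(1581/53) = 40579/53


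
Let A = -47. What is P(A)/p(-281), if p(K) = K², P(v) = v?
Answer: -47/78961 ≈ -0.00059523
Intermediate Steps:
P(A)/p(-281) = -47/((-281)²) = -47/78961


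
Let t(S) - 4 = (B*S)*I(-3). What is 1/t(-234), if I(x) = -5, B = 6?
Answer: 1/7024 ≈ 0.00014237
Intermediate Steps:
t(S) = 4 - 30*S (t(S) = 4 + (6*S)*(-5) = 4 - 30*S)
1/t(-234) = 1/(4 - 30*(-234)) = 1/(4 + 7020) = 1/7024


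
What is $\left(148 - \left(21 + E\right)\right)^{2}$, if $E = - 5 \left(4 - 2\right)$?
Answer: $18769$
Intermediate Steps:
$E = -10$ ($E = \left(-5\right) 2 = -10$)
$\left(148 - \left(21 + E\right)\right)^{2} = \left(148 - 11\right)^{2} = 137^{2} = 18769$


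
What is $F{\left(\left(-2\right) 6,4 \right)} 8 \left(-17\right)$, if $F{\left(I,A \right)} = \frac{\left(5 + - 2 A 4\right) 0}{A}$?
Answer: $0$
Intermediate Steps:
$F{\left(I,A \right)} = 0$ ($F{\left(I,A \right)} = \frac{\left(5 - 8 A\right) 0}{A} = \frac{0}{A} = 0$)
$F{\left(\left(-2\right) 6,4 \right)} 8 \left(-17\right) = 0 \cdot 8 \left(-17\right) = 0 \left(-17\right) = 0$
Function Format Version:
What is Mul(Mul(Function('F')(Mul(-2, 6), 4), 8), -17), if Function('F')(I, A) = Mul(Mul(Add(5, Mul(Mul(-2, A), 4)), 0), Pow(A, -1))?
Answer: 0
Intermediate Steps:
Function('F')(I, A) = 0 (Function('F')(I, A) = Mul(Mul(Add(5, Mul(-8, A)), 0), Pow(A, -1)) = Mul(0, Pow(A, -1)) = 0)
Mul(Mul(Function('F')(Mul(-2, 6), 4), 8), -17) = Mul(Mul(0, 8), -17) = Mul(0, -17) = 0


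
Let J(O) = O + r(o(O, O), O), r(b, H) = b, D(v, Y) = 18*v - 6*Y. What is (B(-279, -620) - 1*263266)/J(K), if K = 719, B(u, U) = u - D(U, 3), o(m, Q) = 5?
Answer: -252367/724 ≈ -348.57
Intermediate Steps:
D(v, Y) = -6*Y + 18*v
B(u, U) = 18 + u - 18*U (B(u, U) = u - (-6*3 + 18*U) = u - (-18 + 18*U) = u + (18 - 18*U) = 18 + u - 18*U)
J(O) = 5 + O (J(O) = O + 5 = 5 + O)
(B(-279, -620) - 1*263266)/J(K) = ((18 - 279 - 18*(-620)) - 1*263266)/(5 + 719) = ((18 - 279 + 11160) - 263266)/724 = (10899 - 263266)*(1/724) = -252367*1/724 = -252367/724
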